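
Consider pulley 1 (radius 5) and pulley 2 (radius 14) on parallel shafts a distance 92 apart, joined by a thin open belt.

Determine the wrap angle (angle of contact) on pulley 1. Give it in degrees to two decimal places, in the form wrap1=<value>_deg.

wrap1=168.77_deg

open belt: β = asin((r2−r1)/C) = asin(9/92) = 5.6140°
wrap1 = π − 2β = 168.7720°
wrap2 = π + 2β = 191.2280°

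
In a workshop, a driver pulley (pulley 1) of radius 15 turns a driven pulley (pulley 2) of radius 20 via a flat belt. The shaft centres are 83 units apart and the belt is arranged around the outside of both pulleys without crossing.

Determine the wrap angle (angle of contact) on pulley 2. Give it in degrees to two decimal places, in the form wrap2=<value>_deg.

wrap2=186.91_deg

open belt: β = asin((r2−r1)/C) = asin(5/83) = 3.4536°
wrap1 = π − 2β = 173.0927°
wrap2 = π + 2β = 186.9073°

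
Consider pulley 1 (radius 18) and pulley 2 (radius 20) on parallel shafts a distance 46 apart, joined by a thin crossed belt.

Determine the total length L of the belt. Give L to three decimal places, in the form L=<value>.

crossed belt: β = asin((r1+r2)/C) = asin(38/46) = 55.6988°
wrap1 = wrap2 = π + 2β = 291.3977°
tangent length = C·cosβ = 25.9230
L = (r1+r2)·wrap + 2·C·cosβ = 38·5.0858 + 2·25.9230 = 245.1082

L=245.108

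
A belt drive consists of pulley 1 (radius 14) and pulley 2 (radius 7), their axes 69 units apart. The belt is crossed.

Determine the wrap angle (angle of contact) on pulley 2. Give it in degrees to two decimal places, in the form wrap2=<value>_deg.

wrap2=215.44_deg

crossed belt: β = asin((r1+r2)/C) = asin(21/69) = 17.7189°
wrap1 = wrap2 = π + 2β = 215.4379°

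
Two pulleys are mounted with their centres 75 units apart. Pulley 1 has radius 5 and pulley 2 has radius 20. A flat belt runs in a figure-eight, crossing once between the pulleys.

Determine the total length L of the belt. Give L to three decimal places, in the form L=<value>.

L=236.953

crossed belt: β = asin((r1+r2)/C) = asin(25/75) = 19.4712°
wrap1 = wrap2 = π + 2β = 218.9424°
tangent length = C·cosβ = 70.7107
L = (r1+r2)·wrap + 2·C·cosβ = 25·3.8213 + 2·70.7107 = 236.9530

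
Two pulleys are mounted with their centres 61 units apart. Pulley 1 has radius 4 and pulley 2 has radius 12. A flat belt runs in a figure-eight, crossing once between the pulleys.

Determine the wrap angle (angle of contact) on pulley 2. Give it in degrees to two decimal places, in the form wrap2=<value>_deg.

crossed belt: β = asin((r1+r2)/C) = asin(16/61) = 15.2063°
wrap1 = wrap2 = π + 2β = 210.4126°

wrap2=210.41_deg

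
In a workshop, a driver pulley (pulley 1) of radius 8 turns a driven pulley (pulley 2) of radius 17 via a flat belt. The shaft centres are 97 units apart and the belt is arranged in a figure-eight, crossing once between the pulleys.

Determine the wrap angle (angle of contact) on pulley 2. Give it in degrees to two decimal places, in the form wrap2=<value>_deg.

wrap2=209.87_deg

crossed belt: β = asin((r1+r2)/C) = asin(25/97) = 14.9355°
wrap1 = wrap2 = π + 2β = 209.8711°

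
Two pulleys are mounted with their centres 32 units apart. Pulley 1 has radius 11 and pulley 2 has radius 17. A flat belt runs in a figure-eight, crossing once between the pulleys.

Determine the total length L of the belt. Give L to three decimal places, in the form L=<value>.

L=178.613

crossed belt: β = asin((r1+r2)/C) = asin(28/32) = 61.0450°
wrap1 = wrap2 = π + 2β = 302.0900°
tangent length = C·cosβ = 15.4919
L = (r1+r2)·wrap + 2·C·cosβ = 28·5.2725 + 2·15.4919 = 178.6129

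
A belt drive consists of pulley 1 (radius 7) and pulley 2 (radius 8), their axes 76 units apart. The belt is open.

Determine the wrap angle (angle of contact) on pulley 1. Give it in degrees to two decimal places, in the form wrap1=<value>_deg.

wrap1=178.49_deg

open belt: β = asin((r2−r1)/C) = asin(1/76) = 0.7539°
wrap1 = π − 2β = 178.4922°
wrap2 = π + 2β = 181.5078°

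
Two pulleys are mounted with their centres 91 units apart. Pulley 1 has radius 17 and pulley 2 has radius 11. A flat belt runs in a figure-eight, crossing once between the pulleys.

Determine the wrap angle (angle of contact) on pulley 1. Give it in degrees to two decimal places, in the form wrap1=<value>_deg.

wrap1=215.84_deg

crossed belt: β = asin((r1+r2)/C) = asin(28/91) = 17.9202°
wrap1 = wrap2 = π + 2β = 215.8404°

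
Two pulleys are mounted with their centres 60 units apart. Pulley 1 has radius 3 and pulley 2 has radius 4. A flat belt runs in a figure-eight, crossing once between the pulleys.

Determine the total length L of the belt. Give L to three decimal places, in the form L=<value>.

L=142.809

crossed belt: β = asin((r1+r2)/C) = asin(7/60) = 6.6998°
wrap1 = wrap2 = π + 2β = 193.3995°
tangent length = C·cosβ = 59.5903
L = (r1+r2)·wrap + 2·C·cosβ = 7·3.3755 + 2·59.5903 = 142.8087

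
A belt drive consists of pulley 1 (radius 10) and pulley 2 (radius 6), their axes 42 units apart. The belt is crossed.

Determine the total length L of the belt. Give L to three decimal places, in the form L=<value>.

L=140.438

crossed belt: β = asin((r1+r2)/C) = asin(16/42) = 22.3927°
wrap1 = wrap2 = π + 2β = 224.7854°
tangent length = C·cosβ = 38.8330
L = (r1+r2)·wrap + 2·C·cosβ = 16·3.9232 + 2·38.8330 = 140.4379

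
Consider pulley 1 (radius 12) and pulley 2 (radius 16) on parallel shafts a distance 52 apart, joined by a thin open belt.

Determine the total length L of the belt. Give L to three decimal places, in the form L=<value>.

open belt: β = asin((r2−r1)/C) = asin(4/52) = 4.4117°
wrap1 = π − 2β = 171.1765°
wrap2 = π + 2β = 188.8235°
tangent length = C·cosβ = 51.8459
L = r1·wrap1 + r2·wrap2 + 2·C·cosβ = 12·2.9876 + 16·3.2956 + 2·51.8459 = 192.2724

L=192.272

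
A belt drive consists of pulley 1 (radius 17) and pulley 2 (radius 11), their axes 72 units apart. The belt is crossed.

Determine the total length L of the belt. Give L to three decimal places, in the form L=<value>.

crossed belt: β = asin((r1+r2)/C) = asin(28/72) = 22.8854°
wrap1 = wrap2 = π + 2β = 225.7708°
tangent length = C·cosβ = 66.3325
L = (r1+r2)·wrap + 2·C·cosβ = 28·3.9404 + 2·66.3325 = 242.9974

L=242.997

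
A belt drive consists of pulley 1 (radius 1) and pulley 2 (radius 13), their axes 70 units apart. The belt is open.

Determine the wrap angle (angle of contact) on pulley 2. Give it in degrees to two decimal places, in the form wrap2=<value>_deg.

wrap2=199.74_deg

open belt: β = asin((r2−r1)/C) = asin(12/70) = 9.8709°
wrap1 = π − 2β = 160.2582°
wrap2 = π + 2β = 199.7418°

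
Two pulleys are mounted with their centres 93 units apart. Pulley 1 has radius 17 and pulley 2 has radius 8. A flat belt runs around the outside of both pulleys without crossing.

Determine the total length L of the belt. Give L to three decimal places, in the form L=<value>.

L=265.411

open belt: β = asin((r2−r1)/C) = asin(-9/93) = -5.5534°
wrap1 = π − 2β = 191.1069°
wrap2 = π + 2β = 168.8931°
tangent length = C·cosβ = 92.5635
L = r1·wrap1 + r2·wrap2 + 2·C·cosβ = 17·3.3354 + 8·2.9477 + 2·92.5635 = 265.4115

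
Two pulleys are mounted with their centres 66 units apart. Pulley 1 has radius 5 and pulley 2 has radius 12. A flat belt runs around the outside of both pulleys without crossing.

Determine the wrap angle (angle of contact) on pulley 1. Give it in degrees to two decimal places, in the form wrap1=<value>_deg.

wrap1=167.82_deg

open belt: β = asin((r2−r1)/C) = asin(7/66) = 6.0883°
wrap1 = π − 2β = 167.8234°
wrap2 = π + 2β = 192.1766°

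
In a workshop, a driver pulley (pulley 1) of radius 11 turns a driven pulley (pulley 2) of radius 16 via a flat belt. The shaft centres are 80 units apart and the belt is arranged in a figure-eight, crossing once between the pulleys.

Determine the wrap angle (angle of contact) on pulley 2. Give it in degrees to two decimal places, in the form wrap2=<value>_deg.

crossed belt: β = asin((r1+r2)/C) = asin(27/80) = 19.7246°
wrap1 = wrap2 = π + 2β = 219.4493°

wrap2=219.45_deg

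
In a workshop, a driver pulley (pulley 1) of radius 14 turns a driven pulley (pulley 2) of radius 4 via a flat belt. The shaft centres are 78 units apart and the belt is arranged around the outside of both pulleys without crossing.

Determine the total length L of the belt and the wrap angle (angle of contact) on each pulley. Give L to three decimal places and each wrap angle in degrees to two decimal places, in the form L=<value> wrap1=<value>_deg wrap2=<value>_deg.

open belt: β = asin((r2−r1)/C) = asin(-10/78) = -7.3659°
wrap1 = π − 2β = 194.7318°
wrap2 = π + 2β = 165.2682°
tangent length = C·cosβ = 77.3563
L = r1·wrap1 + r2·wrap2 + 2·C·cosβ = 14·3.3987 + 4·2.8845 + 2·77.3563 = 213.8325

L=213.832 wrap1=194.73_deg wrap2=165.27_deg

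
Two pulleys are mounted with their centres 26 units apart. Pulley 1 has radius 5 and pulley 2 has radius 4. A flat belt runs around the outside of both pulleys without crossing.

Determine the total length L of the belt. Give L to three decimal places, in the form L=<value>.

L=80.313

open belt: β = asin((r2−r1)/C) = asin(-1/26) = -2.2042°
wrap1 = π − 2β = 184.4085°
wrap2 = π + 2β = 175.5915°
tangent length = C·cosβ = 25.9808
L = r1·wrap1 + r2·wrap2 + 2·C·cosβ = 5·3.2185 + 4·3.0647 + 2·25.9808 = 80.3128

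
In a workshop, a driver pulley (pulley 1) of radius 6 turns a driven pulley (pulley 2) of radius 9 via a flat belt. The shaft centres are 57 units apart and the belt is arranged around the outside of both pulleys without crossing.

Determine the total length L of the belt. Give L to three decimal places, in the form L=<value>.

open belt: β = asin((r2−r1)/C) = asin(3/57) = 3.0170°
wrap1 = π − 2β = 173.9661°
wrap2 = π + 2β = 186.0339°
tangent length = C·cosβ = 56.9210
L = r1·wrap1 + r2·wrap2 + 2·C·cosβ = 6·3.0363 + 9·3.2469 + 2·56.9210 = 161.2818

L=161.282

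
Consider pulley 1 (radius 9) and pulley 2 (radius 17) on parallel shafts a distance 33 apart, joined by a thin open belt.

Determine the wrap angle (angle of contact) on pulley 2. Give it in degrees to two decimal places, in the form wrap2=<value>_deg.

wrap2=208.06_deg

open belt: β = asin((r2−r1)/C) = asin(8/33) = 14.0297°
wrap1 = π − 2β = 151.9407°
wrap2 = π + 2β = 208.0593°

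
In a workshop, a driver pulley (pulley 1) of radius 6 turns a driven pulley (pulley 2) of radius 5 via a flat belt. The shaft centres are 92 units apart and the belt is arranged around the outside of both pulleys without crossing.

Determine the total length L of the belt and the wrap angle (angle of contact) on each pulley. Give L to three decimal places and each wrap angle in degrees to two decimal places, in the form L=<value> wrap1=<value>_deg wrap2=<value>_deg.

open belt: β = asin((r2−r1)/C) = asin(-1/92) = -0.6228°
wrap1 = π − 2β = 181.2456°
wrap2 = π + 2β = 178.7544°
tangent length = C·cosβ = 91.9946
L = r1·wrap1 + r2·wrap2 + 2·C·cosβ = 6·3.1633 + 5·3.1199 + 2·91.9946 = 218.5684

L=218.568 wrap1=181.25_deg wrap2=178.75_deg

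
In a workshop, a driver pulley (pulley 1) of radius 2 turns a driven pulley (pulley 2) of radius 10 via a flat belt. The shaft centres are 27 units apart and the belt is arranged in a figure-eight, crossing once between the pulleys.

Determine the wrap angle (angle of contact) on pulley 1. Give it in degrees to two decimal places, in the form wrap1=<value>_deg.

wrap1=232.78_deg

crossed belt: β = asin((r1+r2)/C) = asin(12/27) = 26.3878°
wrap1 = wrap2 = π + 2β = 232.7756°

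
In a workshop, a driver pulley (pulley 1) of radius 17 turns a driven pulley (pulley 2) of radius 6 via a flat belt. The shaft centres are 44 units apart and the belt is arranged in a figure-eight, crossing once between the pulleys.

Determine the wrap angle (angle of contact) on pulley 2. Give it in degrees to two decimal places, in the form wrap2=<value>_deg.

wrap2=243.03_deg

crossed belt: β = asin((r1+r2)/C) = asin(23/44) = 31.5154°
wrap1 = wrap2 = π + 2β = 243.0307°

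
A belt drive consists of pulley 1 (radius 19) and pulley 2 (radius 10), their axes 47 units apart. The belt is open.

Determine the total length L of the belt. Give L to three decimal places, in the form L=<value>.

L=186.835

open belt: β = asin((r2−r1)/C) = asin(-9/47) = -11.0397°
wrap1 = π − 2β = 202.0794°
wrap2 = π + 2β = 157.9206°
tangent length = C·cosβ = 46.1303
L = r1·wrap1 + r2·wrap2 + 2·C·cosβ = 19·3.5270 + 10·2.7562 + 2·46.1303 = 186.8349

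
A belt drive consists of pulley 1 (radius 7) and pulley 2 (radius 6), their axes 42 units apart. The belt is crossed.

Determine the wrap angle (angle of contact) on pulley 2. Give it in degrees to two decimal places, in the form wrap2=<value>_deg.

crossed belt: β = asin((r1+r2)/C) = asin(13/42) = 18.0305°
wrap1 = wrap2 = π + 2β = 216.0611°

wrap2=216.06_deg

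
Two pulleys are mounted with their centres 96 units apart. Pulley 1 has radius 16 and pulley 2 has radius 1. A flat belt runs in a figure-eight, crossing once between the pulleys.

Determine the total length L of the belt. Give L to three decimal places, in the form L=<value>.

crossed belt: β = asin((r1+r2)/C) = asin(17/96) = 10.1999°
wrap1 = wrap2 = π + 2β = 200.3998°
tangent length = C·cosβ = 94.4828
L = (r1+r2)·wrap + 2·C·cosβ = 17·3.4976 + 2·94.4828 = 248.4254

L=248.425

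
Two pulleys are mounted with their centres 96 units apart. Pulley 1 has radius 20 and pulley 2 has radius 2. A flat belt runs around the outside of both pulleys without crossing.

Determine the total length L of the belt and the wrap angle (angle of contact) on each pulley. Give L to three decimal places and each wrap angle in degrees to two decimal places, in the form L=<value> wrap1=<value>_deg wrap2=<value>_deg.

open belt: β = asin((r2−r1)/C) = asin(-18/96) = -10.8069°
wrap1 = π − 2β = 201.6138°
wrap2 = π + 2β = 158.3862°
tangent length = C·cosβ = 94.2974
L = r1·wrap1 + r2·wrap2 + 2·C·cosβ = 20·3.5188 + 2·2.7644 + 2·94.2974 = 264.5000

L=264.500 wrap1=201.61_deg wrap2=158.39_deg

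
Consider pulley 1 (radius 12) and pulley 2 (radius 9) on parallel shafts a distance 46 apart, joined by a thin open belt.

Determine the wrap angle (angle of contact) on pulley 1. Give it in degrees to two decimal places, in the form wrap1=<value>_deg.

wrap1=187.48_deg

open belt: β = asin((r2−r1)/C) = asin(-3/46) = -3.7393°
wrap1 = π − 2β = 187.4787°
wrap2 = π + 2β = 172.5213°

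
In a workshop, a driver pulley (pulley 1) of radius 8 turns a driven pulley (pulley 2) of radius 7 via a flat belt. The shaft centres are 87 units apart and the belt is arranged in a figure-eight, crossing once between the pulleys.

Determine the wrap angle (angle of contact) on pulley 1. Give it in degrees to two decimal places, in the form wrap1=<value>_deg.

wrap1=199.86_deg

crossed belt: β = asin((r1+r2)/C) = asin(15/87) = 9.9282°
wrap1 = wrap2 = π + 2β = 199.8564°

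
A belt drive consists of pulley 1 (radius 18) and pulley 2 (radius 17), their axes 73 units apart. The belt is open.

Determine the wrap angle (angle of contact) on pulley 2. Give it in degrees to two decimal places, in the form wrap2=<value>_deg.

wrap2=178.43_deg

open belt: β = asin((r2−r1)/C) = asin(-1/73) = -0.7849°
wrap1 = π − 2β = 181.5698°
wrap2 = π + 2β = 178.4302°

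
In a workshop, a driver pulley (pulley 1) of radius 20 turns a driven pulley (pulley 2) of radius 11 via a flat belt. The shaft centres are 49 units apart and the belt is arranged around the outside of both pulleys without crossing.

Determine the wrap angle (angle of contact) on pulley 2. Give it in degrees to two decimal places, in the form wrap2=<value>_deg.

wrap2=158.83_deg

open belt: β = asin((r2−r1)/C) = asin(-9/49) = -10.5838°
wrap1 = π − 2β = 201.1676°
wrap2 = π + 2β = 158.8324°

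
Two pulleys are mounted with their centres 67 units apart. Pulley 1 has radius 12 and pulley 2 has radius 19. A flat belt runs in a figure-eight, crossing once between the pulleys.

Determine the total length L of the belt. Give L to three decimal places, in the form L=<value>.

crossed belt: β = asin((r1+r2)/C) = asin(31/67) = 27.5606°
wrap1 = wrap2 = π + 2β = 235.1212°
tangent length = C·cosβ = 59.3970
L = (r1+r2)·wrap + 2·C·cosβ = 31·4.1036 + 2·59.3970 = 246.0068

L=246.007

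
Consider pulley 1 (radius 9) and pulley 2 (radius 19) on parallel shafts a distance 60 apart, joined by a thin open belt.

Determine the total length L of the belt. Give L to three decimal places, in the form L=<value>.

L=209.635

open belt: β = asin((r2−r1)/C) = asin(10/60) = 9.5941°
wrap1 = π − 2β = 160.8119°
wrap2 = π + 2β = 199.1881°
tangent length = C·cosβ = 59.1608
L = r1·wrap1 + r2·wrap2 + 2·C·cosβ = 9·2.8067 + 19·3.4765 + 2·59.1608 = 209.6352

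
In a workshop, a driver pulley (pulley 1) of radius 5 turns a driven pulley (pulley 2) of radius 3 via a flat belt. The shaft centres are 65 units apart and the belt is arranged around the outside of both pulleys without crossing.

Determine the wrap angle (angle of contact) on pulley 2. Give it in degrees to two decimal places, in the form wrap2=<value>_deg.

wrap2=176.47_deg

open belt: β = asin((r2−r1)/C) = asin(-2/65) = -1.7632°
wrap1 = π − 2β = 183.5265°
wrap2 = π + 2β = 176.4735°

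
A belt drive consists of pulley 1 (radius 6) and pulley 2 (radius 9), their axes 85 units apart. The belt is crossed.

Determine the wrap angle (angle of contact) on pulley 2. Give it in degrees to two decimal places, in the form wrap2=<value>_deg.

crossed belt: β = asin((r1+r2)/C) = asin(15/85) = 10.1642°
wrap1 = wrap2 = π + 2β = 200.3285°

wrap2=200.33_deg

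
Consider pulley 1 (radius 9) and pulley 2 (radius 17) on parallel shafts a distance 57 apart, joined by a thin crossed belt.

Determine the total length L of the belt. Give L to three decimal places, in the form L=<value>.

L=207.761

crossed belt: β = asin((r1+r2)/C) = asin(26/57) = 27.1383°
wrap1 = wrap2 = π + 2β = 234.2767°
tangent length = C·cosβ = 50.7247
L = (r1+r2)·wrap + 2·C·cosβ = 26·4.0889 + 2·50.7247 = 207.7609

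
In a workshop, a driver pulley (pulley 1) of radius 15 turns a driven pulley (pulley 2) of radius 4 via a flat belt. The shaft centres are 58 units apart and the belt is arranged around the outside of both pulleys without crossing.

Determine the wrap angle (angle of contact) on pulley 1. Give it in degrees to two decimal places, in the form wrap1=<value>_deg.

wrap1=201.87_deg

open belt: β = asin((r2−r1)/C) = asin(-11/58) = -10.9327°
wrap1 = π − 2β = 201.8653°
wrap2 = π + 2β = 158.1347°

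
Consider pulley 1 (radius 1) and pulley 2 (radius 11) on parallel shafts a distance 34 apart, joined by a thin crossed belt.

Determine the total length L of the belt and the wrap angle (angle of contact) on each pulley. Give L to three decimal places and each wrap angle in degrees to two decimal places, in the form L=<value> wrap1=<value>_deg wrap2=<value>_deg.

crossed belt: β = asin((r1+r2)/C) = asin(12/34) = 20.6673°
wrap1 = wrap2 = π + 2β = 221.3346°
tangent length = C·cosβ = 31.8119
L = (r1+r2)·wrap + 2·C·cosβ = 12·3.8630 + 2·31.8119 = 109.9801

L=109.980 wrap1=221.33_deg wrap2=221.33_deg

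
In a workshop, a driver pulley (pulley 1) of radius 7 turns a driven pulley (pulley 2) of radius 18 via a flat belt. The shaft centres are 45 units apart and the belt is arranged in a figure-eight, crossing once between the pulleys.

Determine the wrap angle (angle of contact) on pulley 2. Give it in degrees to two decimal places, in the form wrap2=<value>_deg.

crossed belt: β = asin((r1+r2)/C) = asin(25/45) = 33.7490°
wrap1 = wrap2 = π + 2β = 247.4980°

wrap2=247.50_deg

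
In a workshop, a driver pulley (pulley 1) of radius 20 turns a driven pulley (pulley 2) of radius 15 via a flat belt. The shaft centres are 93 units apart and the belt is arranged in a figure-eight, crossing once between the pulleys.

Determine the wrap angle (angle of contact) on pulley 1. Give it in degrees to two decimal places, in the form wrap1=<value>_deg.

crossed belt: β = asin((r1+r2)/C) = asin(35/93) = 22.1074°
wrap1 = wrap2 = π + 2β = 224.2148°

wrap1=224.21_deg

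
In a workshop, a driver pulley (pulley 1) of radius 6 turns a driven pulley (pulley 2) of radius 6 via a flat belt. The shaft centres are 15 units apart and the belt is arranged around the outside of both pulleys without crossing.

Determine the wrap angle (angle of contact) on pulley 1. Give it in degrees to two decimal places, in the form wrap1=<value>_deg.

wrap1=180.00_deg

open belt: β = asin((r2−r1)/C) = asin(0/15) = 0.0000°
wrap1 = π − 2β = 180.0000°
wrap2 = π + 2β = 180.0000°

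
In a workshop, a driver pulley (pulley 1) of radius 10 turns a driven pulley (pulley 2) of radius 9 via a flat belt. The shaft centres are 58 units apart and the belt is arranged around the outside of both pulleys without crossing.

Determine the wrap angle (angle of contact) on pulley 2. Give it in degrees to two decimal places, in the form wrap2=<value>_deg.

open belt: β = asin((r2−r1)/C) = asin(-1/58) = -0.9879°
wrap1 = π − 2β = 181.9758°
wrap2 = π + 2β = 178.0242°

wrap2=178.02_deg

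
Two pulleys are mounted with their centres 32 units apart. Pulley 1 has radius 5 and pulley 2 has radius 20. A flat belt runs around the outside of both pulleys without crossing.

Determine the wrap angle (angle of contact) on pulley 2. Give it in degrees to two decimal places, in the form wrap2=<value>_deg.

open belt: β = asin((r2−r1)/C) = asin(15/32) = 27.9532°
wrap1 = π − 2β = 124.0936°
wrap2 = π + 2β = 235.9064°

wrap2=235.91_deg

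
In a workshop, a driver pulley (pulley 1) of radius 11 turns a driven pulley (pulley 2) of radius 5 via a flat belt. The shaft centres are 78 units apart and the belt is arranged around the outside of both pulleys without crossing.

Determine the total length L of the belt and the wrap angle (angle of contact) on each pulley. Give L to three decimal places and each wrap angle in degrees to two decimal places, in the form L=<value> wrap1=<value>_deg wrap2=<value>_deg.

L=206.727 wrap1=188.82_deg wrap2=171.18_deg

open belt: β = asin((r2−r1)/C) = asin(-6/78) = -4.4117°
wrap1 = π − 2β = 188.8235°
wrap2 = π + 2β = 171.1765°
tangent length = C·cosβ = 77.7689
L = r1·wrap1 + r2·wrap2 + 2·C·cosβ = 11·3.2956 + 5·2.9876 + 2·77.7689 = 206.7272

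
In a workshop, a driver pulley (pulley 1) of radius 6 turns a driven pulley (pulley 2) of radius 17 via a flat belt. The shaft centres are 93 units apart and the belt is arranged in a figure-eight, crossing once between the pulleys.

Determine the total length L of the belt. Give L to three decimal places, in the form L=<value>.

crossed belt: β = asin((r1+r2)/C) = asin(23/93) = 14.3185°
wrap1 = wrap2 = π + 2β = 208.6370°
tangent length = C·cosβ = 90.1110
L = (r1+r2)·wrap + 2·C·cosβ = 23·3.6414 + 2·90.1110 = 263.9743

L=263.974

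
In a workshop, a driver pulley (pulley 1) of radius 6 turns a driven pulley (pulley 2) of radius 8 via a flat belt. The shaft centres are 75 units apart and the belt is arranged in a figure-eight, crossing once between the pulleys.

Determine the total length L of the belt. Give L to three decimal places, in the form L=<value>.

L=196.603

crossed belt: β = asin((r1+r2)/C) = asin(14/75) = 10.7583°
wrap1 = wrap2 = π + 2β = 201.5166°
tangent length = C·cosβ = 73.6817
L = (r1+r2)·wrap + 2·C·cosβ = 14·3.5171 + 2·73.6817 = 196.6033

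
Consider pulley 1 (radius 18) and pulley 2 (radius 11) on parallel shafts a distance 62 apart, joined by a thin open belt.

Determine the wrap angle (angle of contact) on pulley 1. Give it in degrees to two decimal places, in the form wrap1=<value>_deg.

wrap1=192.97_deg

open belt: β = asin((r2−r1)/C) = asin(-7/62) = -6.4827°
wrap1 = π − 2β = 192.9654°
wrap2 = π + 2β = 167.0346°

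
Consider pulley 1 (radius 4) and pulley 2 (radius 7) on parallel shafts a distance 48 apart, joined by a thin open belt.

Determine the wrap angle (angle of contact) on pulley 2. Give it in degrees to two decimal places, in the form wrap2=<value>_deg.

wrap2=187.17_deg

open belt: β = asin((r2−r1)/C) = asin(3/48) = 3.5833°
wrap1 = π − 2β = 172.8334°
wrap2 = π + 2β = 187.1666°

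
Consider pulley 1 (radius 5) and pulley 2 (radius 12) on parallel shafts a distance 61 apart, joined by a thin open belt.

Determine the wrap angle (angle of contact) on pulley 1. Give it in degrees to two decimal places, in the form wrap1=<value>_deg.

wrap1=166.82_deg

open belt: β = asin((r2−r1)/C) = asin(7/61) = 6.5894°
wrap1 = π − 2β = 166.8211°
wrap2 = π + 2β = 193.1789°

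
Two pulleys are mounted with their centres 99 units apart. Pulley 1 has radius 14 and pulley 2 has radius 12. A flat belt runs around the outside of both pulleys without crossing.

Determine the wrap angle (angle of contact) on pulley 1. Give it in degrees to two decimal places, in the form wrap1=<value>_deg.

wrap1=182.32_deg

open belt: β = asin((r2−r1)/C) = asin(-2/99) = -1.1576°
wrap1 = π − 2β = 182.3151°
wrap2 = π + 2β = 177.6849°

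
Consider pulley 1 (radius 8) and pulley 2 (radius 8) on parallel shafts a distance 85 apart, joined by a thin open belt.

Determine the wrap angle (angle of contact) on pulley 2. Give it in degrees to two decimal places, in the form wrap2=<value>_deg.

open belt: β = asin((r2−r1)/C) = asin(0/85) = 0.0000°
wrap1 = π − 2β = 180.0000°
wrap2 = π + 2β = 180.0000°

wrap2=180.00_deg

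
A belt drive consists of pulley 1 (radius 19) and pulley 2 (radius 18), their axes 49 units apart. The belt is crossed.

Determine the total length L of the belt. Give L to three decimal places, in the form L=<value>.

crossed belt: β = asin((r1+r2)/C) = asin(37/49) = 49.0343°
wrap1 = wrap2 = π + 2β = 278.0686°
tangent length = C·cosβ = 32.1248
L = (r1+r2)·wrap + 2·C·cosβ = 37·4.8532 + 2·32.1248 = 243.8184

L=243.818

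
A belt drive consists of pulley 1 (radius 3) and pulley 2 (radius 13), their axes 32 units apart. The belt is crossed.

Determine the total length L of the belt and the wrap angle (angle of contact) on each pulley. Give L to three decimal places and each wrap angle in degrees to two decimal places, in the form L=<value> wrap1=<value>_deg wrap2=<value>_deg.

crossed belt: β = asin((r1+r2)/C) = asin(16/32) = 30.0000°
wrap1 = wrap2 = π + 2β = 240.0000°
tangent length = C·cosβ = 27.7128
L = (r1+r2)·wrap + 2·C·cosβ = 16·4.1888 + 2·27.7128 = 122.4463

L=122.446 wrap1=240.00_deg wrap2=240.00_deg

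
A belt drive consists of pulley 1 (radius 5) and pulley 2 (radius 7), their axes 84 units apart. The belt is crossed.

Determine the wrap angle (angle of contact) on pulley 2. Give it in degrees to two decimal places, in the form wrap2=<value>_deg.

crossed belt: β = asin((r1+r2)/C) = asin(12/84) = 8.2132°
wrap1 = wrap2 = π + 2β = 196.4264°

wrap2=196.43_deg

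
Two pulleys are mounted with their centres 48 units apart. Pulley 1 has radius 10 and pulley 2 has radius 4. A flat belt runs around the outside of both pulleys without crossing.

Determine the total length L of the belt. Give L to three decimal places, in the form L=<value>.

L=140.733

open belt: β = asin((r2−r1)/C) = asin(-6/48) = -7.1808°
wrap1 = π − 2β = 194.3615°
wrap2 = π + 2β = 165.6385°
tangent length = C·cosβ = 47.6235
L = r1·wrap1 + r2·wrap2 + 2·C·cosβ = 10·3.3922 + 4·2.8909 + 2·47.6235 = 140.7333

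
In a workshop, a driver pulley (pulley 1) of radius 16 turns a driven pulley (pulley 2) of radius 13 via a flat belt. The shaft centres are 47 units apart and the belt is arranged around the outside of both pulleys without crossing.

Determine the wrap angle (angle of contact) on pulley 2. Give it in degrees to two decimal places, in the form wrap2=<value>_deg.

open belt: β = asin((r2−r1)/C) = asin(-3/47) = -3.6597°
wrap1 = π − 2β = 187.3193°
wrap2 = π + 2β = 172.6807°

wrap2=172.68_deg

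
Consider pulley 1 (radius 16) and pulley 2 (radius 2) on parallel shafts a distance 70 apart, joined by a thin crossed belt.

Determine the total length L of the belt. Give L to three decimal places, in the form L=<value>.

crossed belt: β = asin((r1+r2)/C) = asin(18/70) = 14.9006°
wrap1 = wrap2 = π + 2β = 209.8012°
tangent length = C·cosβ = 67.6461
L = (r1+r2)·wrap + 2·C·cosβ = 18·3.6617 + 2·67.6461 = 201.2033

L=201.203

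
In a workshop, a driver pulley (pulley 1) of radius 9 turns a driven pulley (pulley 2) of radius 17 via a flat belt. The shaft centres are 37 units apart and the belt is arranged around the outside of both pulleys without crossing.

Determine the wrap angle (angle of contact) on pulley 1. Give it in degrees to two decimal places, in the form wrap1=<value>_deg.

open belt: β = asin((r2−r1)/C) = asin(8/37) = 12.4869°
wrap1 = π − 2β = 155.0262°
wrap2 = π + 2β = 204.9738°

wrap1=155.03_deg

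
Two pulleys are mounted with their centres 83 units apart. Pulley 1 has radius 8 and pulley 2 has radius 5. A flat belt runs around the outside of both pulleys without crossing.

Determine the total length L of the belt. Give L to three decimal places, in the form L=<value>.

L=206.949

open belt: β = asin((r2−r1)/C) = asin(-3/83) = -2.0714°
wrap1 = π − 2β = 184.1428°
wrap2 = π + 2β = 175.8572°
tangent length = C·cosβ = 82.9458
L = r1·wrap1 + r2·wrap2 + 2·C·cosβ = 8·3.2139 + 5·3.0693 + 2·82.9458 = 206.9492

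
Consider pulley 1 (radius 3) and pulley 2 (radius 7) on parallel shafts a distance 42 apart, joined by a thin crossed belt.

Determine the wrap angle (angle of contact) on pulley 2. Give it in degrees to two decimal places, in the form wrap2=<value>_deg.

crossed belt: β = asin((r1+r2)/C) = asin(10/42) = 13.7741°
wrap1 = wrap2 = π + 2β = 207.5483°

wrap2=207.55_deg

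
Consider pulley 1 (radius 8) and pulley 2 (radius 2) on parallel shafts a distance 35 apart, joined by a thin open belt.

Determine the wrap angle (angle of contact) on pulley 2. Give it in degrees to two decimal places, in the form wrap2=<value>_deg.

wrap2=160.26_deg

open belt: β = asin((r2−r1)/C) = asin(-6/35) = -9.8709°
wrap1 = π − 2β = 199.7418°
wrap2 = π + 2β = 160.2582°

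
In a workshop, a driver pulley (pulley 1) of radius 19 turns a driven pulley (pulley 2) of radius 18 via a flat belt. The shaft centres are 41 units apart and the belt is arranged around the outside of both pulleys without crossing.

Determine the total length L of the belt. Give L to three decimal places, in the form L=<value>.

L=198.263

open belt: β = asin((r2−r1)/C) = asin(-1/41) = -1.3976°
wrap1 = π − 2β = 182.7952°
wrap2 = π + 2β = 177.2048°
tangent length = C·cosβ = 40.9878
L = r1·wrap1 + r2·wrap2 + 2·C·cosβ = 19·3.1904 + 18·3.0928 + 2·40.9878 = 198.2633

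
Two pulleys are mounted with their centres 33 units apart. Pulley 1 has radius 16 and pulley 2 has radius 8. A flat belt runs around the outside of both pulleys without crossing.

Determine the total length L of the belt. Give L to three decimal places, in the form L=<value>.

open belt: β = asin((r2−r1)/C) = asin(-8/33) = -14.0297°
wrap1 = π − 2β = 208.0593°
wrap2 = π + 2β = 151.9407°
tangent length = C·cosβ = 32.0156
L = r1·wrap1 + r2·wrap2 + 2·C·cosβ = 16·3.6313 + 8·2.6519 + 2·32.0156 = 143.3473

L=143.347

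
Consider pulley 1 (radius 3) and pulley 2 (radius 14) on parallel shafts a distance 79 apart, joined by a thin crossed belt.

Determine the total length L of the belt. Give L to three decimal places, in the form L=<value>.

crossed belt: β = asin((r1+r2)/C) = asin(17/79) = 12.4267°
wrap1 = wrap2 = π + 2β = 204.8533°
tangent length = C·cosβ = 77.1492
L = (r1+r2)·wrap + 2·C·cosβ = 17·3.5754 + 2·77.1492 = 215.0796

L=215.080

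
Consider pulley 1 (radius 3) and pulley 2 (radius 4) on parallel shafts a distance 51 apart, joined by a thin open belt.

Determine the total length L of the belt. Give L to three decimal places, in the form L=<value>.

open belt: β = asin((r2−r1)/C) = asin(1/51) = 1.1235°
wrap1 = π − 2β = 177.7530°
wrap2 = π + 2β = 182.2470°
tangent length = C·cosβ = 50.9902
L = r1·wrap1 + r2·wrap2 + 2·C·cosβ = 3·3.1024 + 4·3.1808 + 2·50.9902 = 124.0108

L=124.011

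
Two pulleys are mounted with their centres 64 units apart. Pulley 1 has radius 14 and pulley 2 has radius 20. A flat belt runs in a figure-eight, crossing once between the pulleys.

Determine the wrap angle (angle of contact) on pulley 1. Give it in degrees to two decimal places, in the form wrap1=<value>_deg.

wrap1=244.18_deg

crossed belt: β = asin((r1+r2)/C) = asin(34/64) = 32.0900°
wrap1 = wrap2 = π + 2β = 244.1799°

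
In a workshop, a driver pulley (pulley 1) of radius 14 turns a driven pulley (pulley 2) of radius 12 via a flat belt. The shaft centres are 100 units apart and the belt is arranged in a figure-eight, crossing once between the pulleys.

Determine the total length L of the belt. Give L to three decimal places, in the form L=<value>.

L=288.480

crossed belt: β = asin((r1+r2)/C) = asin(26/100) = 15.0701°
wrap1 = wrap2 = π + 2β = 210.1401°
tangent length = C·cosβ = 96.5609
L = (r1+r2)·wrap + 2·C·cosβ = 26·3.6676 + 2·96.5609 = 288.4803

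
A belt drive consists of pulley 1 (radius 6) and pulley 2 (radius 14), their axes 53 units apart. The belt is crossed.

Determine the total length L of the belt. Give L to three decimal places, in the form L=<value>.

L=176.473

crossed belt: β = asin((r1+r2)/C) = asin(20/53) = 22.1702°
wrap1 = wrap2 = π + 2β = 224.3403°
tangent length = C·cosβ = 49.0816
L = (r1+r2)·wrap + 2·C·cosβ = 20·3.9155 + 2·49.0816 = 176.4727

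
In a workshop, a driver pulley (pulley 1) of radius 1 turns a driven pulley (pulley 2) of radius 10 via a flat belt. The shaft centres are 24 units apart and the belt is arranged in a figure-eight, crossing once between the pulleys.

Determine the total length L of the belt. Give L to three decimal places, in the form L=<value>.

L=87.694

crossed belt: β = asin((r1+r2)/C) = asin(11/24) = 27.2796°
wrap1 = wrap2 = π + 2β = 234.5592°
tangent length = C·cosβ = 21.3307
L = (r1+r2)·wrap + 2·C·cosβ = 11·4.0938 + 2·21.3307 = 87.6936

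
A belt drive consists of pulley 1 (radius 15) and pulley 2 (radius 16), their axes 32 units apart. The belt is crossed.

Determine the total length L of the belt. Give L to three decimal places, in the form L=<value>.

crossed belt: β = asin((r1+r2)/C) = asin(31/32) = 75.6385°
wrap1 = wrap2 = π + 2β = 331.2770°
tangent length = C·cosβ = 7.9373
L = (r1+r2)·wrap + 2·C·cosβ = 31·5.7819 + 2·7.9373 = 195.1126

L=195.113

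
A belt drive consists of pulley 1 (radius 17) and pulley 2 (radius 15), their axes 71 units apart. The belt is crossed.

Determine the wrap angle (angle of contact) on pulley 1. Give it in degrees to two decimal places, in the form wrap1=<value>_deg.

wrap1=233.58_deg

crossed belt: β = asin((r1+r2)/C) = asin(32/71) = 26.7889°
wrap1 = wrap2 = π + 2β = 233.5778°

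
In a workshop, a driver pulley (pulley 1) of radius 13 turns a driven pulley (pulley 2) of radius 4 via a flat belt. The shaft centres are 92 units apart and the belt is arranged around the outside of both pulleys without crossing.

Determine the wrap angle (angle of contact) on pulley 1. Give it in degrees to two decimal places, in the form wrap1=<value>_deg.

open belt: β = asin((r2−r1)/C) = asin(-9/92) = -5.6140°
wrap1 = π − 2β = 191.2280°
wrap2 = π + 2β = 168.7720°

wrap1=191.23_deg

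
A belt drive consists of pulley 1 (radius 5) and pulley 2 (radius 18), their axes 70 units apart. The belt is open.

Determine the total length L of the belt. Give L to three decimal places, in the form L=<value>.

open belt: β = asin((r2−r1)/C) = asin(13/70) = 10.7028°
wrap1 = π − 2β = 158.5944°
wrap2 = π + 2β = 201.4056°
tangent length = C·cosβ = 68.7823
L = r1·wrap1 + r2·wrap2 + 2·C·cosβ = 5·2.7680 + 18·3.5152 + 2·68.7823 = 214.6779

L=214.678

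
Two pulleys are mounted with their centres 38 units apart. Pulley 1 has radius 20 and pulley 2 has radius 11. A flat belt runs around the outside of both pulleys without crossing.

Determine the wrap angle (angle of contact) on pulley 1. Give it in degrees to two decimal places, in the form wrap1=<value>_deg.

wrap1=207.40_deg

open belt: β = asin((r2−r1)/C) = asin(-9/38) = -13.7002°
wrap1 = π − 2β = 207.4005°
wrap2 = π + 2β = 152.5995°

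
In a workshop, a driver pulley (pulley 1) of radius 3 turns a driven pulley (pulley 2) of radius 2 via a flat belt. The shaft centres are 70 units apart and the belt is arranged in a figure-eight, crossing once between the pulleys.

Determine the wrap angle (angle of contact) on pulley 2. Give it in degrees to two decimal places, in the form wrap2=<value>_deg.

crossed belt: β = asin((r1+r2)/C) = asin(5/70) = 4.0960°
wrap1 = wrap2 = π + 2β = 188.1921°

wrap2=188.19_deg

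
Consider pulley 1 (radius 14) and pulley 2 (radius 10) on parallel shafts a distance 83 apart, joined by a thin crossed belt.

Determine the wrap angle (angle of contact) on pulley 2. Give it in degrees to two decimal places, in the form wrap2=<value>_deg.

wrap2=213.61_deg

crossed belt: β = asin((r1+r2)/C) = asin(24/83) = 16.8075°
wrap1 = wrap2 = π + 2β = 213.6149°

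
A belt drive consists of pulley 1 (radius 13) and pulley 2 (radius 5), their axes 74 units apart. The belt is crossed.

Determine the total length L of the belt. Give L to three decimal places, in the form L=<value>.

L=208.949

crossed belt: β = asin((r1+r2)/C) = asin(18/74) = 14.0780°
wrap1 = wrap2 = π + 2β = 208.1561°
tangent length = C·cosβ = 71.7774
L = (r1+r2)·wrap + 2·C·cosβ = 18·3.6330 + 2·71.7774 = 208.9490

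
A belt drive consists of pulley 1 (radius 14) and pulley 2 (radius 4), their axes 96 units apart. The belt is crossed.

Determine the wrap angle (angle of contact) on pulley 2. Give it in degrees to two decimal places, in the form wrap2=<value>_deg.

crossed belt: β = asin((r1+r2)/C) = asin(18/96) = 10.8069°
wrap1 = wrap2 = π + 2β = 201.6138°

wrap2=201.61_deg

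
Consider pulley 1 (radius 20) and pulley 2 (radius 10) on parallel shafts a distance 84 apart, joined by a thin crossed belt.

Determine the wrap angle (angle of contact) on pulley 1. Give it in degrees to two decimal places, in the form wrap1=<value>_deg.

crossed belt: β = asin((r1+r2)/C) = asin(30/84) = 20.9248°
wrap1 = wrap2 = π + 2β = 221.8497°

wrap1=221.85_deg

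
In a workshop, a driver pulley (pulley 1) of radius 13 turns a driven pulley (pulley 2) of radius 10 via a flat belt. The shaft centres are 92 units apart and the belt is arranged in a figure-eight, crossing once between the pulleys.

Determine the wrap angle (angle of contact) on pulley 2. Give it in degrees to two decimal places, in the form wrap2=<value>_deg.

crossed belt: β = asin((r1+r2)/C) = asin(23/92) = 14.4775°
wrap1 = wrap2 = π + 2β = 208.9550°

wrap2=208.96_deg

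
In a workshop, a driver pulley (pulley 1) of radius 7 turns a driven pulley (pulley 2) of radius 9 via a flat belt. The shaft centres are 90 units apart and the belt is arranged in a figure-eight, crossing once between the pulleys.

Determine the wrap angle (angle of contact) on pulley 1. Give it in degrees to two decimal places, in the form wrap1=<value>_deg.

wrap1=200.48_deg

crossed belt: β = asin((r1+r2)/C) = asin(16/90) = 10.2403°
wrap1 = wrap2 = π + 2β = 200.4807°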